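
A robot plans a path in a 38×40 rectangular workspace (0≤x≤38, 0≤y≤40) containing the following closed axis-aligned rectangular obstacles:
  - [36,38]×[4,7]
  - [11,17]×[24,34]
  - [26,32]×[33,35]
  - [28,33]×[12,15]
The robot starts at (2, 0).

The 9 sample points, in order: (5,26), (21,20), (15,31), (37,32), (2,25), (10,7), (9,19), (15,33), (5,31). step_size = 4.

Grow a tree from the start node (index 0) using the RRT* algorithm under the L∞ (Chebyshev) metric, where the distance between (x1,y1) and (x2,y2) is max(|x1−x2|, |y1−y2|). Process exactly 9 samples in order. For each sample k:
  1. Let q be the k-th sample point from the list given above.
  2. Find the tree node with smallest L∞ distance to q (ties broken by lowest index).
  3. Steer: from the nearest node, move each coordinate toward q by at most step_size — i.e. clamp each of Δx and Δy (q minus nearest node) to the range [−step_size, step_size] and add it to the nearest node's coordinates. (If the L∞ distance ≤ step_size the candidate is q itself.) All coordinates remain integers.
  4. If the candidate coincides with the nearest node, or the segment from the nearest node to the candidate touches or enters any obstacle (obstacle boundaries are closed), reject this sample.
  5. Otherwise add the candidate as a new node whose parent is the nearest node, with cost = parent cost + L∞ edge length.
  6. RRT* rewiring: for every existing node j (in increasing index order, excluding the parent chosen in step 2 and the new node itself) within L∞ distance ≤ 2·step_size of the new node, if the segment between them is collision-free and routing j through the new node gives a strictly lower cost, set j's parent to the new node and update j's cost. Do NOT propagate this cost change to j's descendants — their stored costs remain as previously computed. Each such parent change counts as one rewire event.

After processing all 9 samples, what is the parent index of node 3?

1. q=(5,26) nearest=0 d=26 new=(5,4) → add node 1 parent=0 cost=4
2. q=(21,20) nearest=1 d=16 new=(9,8) → add node 2 parent=1 cost=8
3. q=(15,31) nearest=2 d=23 new=(13,12) → add node 3 parent=2 cost=12
4. q=(37,32) nearest=3 d=24 new=(17,16) → add node 4 parent=3 cost=16
5. q=(2,25) nearest=3 d=13 new=(9,16) → add node 5 parent=3 cost=16
6. q=(10,7) nearest=2 d=1 new=(10,7) → add node 6 parent=2 cost=9
7. q=(9,19) nearest=5 d=3 new=(9,19) → add node 7 parent=5 cost=19
8. q=(15,33) nearest=7 d=14 new=(13,23) → add node 8 parent=7 cost=23
9. q=(5,31) nearest=8 d=8 new=(9,27) → blocked by [11,17]×[24,34], reject

Parent of node 3: 2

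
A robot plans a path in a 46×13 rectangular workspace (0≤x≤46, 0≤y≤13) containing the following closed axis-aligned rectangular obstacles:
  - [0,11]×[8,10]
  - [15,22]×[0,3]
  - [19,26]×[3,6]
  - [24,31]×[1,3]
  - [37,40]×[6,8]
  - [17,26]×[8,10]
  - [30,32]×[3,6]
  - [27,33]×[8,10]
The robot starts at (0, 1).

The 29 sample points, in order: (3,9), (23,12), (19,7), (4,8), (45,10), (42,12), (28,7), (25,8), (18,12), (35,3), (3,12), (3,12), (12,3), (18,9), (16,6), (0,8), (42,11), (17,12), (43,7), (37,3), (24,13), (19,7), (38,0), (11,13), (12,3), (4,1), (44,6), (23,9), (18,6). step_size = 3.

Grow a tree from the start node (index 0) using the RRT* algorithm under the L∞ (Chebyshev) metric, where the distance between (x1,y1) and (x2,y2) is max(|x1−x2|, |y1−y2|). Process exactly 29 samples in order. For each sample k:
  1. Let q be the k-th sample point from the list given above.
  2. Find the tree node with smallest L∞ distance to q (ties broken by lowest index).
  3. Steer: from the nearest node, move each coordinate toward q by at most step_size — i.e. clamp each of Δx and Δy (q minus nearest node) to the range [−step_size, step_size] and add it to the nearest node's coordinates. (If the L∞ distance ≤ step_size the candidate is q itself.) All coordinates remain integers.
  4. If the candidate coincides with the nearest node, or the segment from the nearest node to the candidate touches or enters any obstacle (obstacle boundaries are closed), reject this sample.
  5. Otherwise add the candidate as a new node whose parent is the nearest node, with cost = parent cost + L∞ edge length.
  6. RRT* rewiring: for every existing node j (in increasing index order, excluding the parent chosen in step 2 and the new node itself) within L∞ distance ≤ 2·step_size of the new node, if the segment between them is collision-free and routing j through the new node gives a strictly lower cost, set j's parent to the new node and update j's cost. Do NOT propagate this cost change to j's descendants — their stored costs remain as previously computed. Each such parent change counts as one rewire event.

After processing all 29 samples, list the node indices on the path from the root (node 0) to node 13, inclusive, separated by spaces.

1. q=(3,9) nearest=0 d=8 new=(3,4) → add node 1 parent=0 cost=3
2. q=(23,12) nearest=1 d=20 new=(6,7) → add node 2 parent=1 cost=6
3. q=(19,7) nearest=2 d=13 new=(9,7) → add node 3 parent=2 cost=9
4. q=(4,8) nearest=2 d=2 new=(4,8) → blocked by [0,11]×[8,10], reject
5. q=(45,10) nearest=3 d=36 new=(12,10) → blocked by [0,11]×[8,10], reject
6. q=(42,12) nearest=3 d=33 new=(12,10) → blocked by [0,11]×[8,10], reject
7. q=(28,7) nearest=3 d=19 new=(12,7) → add node 4 parent=3 cost=12
8. q=(25,8) nearest=4 d=13 new=(15,8) → add node 5 parent=4 cost=15
9. q=(18,12) nearest=5 d=4 new=(18,11) → blocked by [17,26]×[8,10], reject
10. q=(35,3) nearest=5 d=20 new=(18,5) → add node 6 parent=5 cost=18
11. q=(3,12) nearest=2 d=5 new=(3,10) → blocked by [0,11]×[8,10], reject
12. q=(3,12) nearest=2 d=5 new=(3,10) → blocked by [0,11]×[8,10], reject
13. q=(12,3) nearest=3 d=4 new=(12,4) → add node 7 parent=3 cost=12
14. q=(18,9) nearest=5 d=3 new=(18,9) → blocked by [17,26]×[8,10], reject
15. q=(16,6) nearest=5 d=2 new=(16,6) → add node 8 parent=5 cost=17
16. q=(0,8) nearest=1 d=4 new=(0,7) → add node 9 parent=1 cost=6
17. q=(42,11) nearest=6 d=24 new=(21,8) → blocked by [19,26]×[3,6], reject
18. q=(17,12) nearest=5 d=4 new=(17,11) → add node 10 parent=5 cost=18
19. q=(43,7) nearest=6 d=25 new=(21,7) → blocked by [19,26]×[3,6], reject
20. q=(37,3) nearest=6 d=19 new=(21,3) → blocked by [15,22]×[0,3], reject
21. q=(24,13) nearest=10 d=7 new=(20,13) → add node 11 parent=10 cost=21
22. q=(19,7) nearest=6 d=2 new=(19,7) → add node 12 parent=6 cost=20
23. q=(38,0) nearest=11 d=18 new=(23,10) → blocked by [17,26]×[8,10], reject
24. q=(11,13) nearest=5 d=5 new=(12,11) → add node 13 parent=5 cost=18
25. q=(12,3) nearest=7 d=1 new=(12,3) → add node 14 parent=7 cost=13
26. q=(4,1) nearest=1 d=3 new=(4,1) → add node 15 parent=1 cost=6
27. q=(44,6) nearest=11 d=24 new=(23,10) → blocked by [17,26]×[8,10], reject
28. q=(23,9) nearest=11 d=4 new=(23,10) → blocked by [17,26]×[8,10], reject
29. q=(18,6) nearest=6 d=1 new=(18,6) → add node 16 parent=6 cost=19

Path: 0 1 2 3 4 5 13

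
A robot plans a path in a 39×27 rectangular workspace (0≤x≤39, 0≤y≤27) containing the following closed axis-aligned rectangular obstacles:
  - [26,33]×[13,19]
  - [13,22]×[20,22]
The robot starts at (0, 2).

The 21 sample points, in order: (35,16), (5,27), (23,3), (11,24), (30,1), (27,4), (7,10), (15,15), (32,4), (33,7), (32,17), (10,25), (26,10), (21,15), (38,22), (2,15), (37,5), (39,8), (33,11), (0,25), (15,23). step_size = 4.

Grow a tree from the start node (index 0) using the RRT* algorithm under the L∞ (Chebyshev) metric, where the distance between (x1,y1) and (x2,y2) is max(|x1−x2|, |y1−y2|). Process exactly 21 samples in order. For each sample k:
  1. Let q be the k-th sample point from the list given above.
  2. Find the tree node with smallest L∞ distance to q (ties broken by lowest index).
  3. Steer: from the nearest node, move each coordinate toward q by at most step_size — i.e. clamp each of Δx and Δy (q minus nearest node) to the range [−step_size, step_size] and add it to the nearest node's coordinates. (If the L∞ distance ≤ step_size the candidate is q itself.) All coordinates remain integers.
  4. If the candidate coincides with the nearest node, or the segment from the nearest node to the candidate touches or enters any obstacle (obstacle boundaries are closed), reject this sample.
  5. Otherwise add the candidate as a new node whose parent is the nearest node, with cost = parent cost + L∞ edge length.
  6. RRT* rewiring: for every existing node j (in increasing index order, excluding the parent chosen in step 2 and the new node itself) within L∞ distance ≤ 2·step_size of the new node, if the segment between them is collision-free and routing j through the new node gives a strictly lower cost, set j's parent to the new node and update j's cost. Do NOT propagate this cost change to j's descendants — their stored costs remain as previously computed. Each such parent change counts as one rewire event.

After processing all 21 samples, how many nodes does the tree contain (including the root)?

Node count: 20

1. q=(35,16) nearest=0 d=35 new=(4,6) → add node 1 parent=0 cost=4
2. q=(5,27) nearest=1 d=21 new=(5,10) → add node 2 parent=1 cost=8
3. q=(23,3) nearest=2 d=18 new=(9,6) → add node 3 parent=2 cost=12
4. q=(11,24) nearest=2 d=14 new=(9,14) → add node 4 parent=2 cost=12
5. q=(30,1) nearest=3 d=21 new=(13,2) → add node 5 parent=3 cost=16
6. q=(27,4) nearest=5 d=14 new=(17,4) → add node 6 parent=5 cost=20
7. q=(7,10) nearest=2 d=2 new=(7,10) → add node 7 parent=2 cost=10
8. q=(15,15) nearest=4 d=6 new=(13,15) → add node 8 parent=4 cost=16
9. q=(32,4) nearest=6 d=15 new=(21,4) → add node 9 parent=6 cost=24
10. q=(33,7) nearest=9 d=12 new=(25,7) → add node 10 parent=9 cost=28
11. q=(32,17) nearest=10 d=10 new=(29,11) → add node 11 parent=10 cost=32
12. q=(10,25) nearest=8 d=10 new=(10,19) → add node 12 parent=8 cost=20
13. q=(26,10) nearest=10 d=3 new=(26,10) → add node 13 parent=10 cost=31
14. q=(21,15) nearest=13 d=5 new=(22,14) → add node 14 parent=13 cost=35
15. q=(38,22) nearest=11 d=11 new=(33,15) → blocked by [26,33]×[13,19], reject
16. q=(2,15) nearest=2 d=5 new=(2,14) → add node 15 parent=2 cost=12
17. q=(37,5) nearest=11 d=8 new=(33,7) → add node 16 parent=11 cost=36
18. q=(39,8) nearest=16 d=6 new=(37,8) → add node 17 parent=16 cost=40
19. q=(33,11) nearest=11 d=4 new=(33,11) → add node 18 parent=11 cost=36
20. q=(0,25) nearest=12 d=10 new=(6,23) → add node 19 parent=12 cost=24
21. q=(15,23) nearest=12 d=5 new=(14,23) → blocked by [13,22]×[20,22], reject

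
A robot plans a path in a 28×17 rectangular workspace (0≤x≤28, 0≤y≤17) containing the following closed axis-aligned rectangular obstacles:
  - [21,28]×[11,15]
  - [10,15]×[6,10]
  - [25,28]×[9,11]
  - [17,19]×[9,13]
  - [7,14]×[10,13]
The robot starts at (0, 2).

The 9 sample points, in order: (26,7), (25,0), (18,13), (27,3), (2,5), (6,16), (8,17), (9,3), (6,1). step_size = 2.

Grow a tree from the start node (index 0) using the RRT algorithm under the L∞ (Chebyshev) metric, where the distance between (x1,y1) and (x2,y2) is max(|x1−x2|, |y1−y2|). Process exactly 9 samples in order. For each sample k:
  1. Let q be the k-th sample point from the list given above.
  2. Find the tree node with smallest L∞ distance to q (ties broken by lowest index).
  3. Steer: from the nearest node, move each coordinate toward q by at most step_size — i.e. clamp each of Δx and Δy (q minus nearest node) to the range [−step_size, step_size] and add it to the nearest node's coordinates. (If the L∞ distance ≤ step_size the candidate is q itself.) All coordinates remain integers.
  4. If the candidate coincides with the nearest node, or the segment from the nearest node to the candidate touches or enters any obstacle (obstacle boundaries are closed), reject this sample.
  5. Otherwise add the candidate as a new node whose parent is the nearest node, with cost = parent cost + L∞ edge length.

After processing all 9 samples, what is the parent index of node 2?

1. q=(26,7) nearest=0 d=26 new=(2,4) → add node 1 parent=0 cost=2
2. q=(25,0) nearest=1 d=23 new=(4,2) → add node 2 parent=1 cost=4
3. q=(18,13) nearest=2 d=14 new=(6,4) → add node 3 parent=2 cost=6
4. q=(27,3) nearest=3 d=21 new=(8,3) → add node 4 parent=3 cost=8
5. q=(2,5) nearest=1 d=1 new=(2,5) → add node 5 parent=1 cost=3
6. q=(6,16) nearest=5 d=11 new=(4,7) → add node 6 parent=5 cost=5
7. q=(8,17) nearest=6 d=10 new=(6,9) → add node 7 parent=6 cost=7
8. q=(9,3) nearest=4 d=1 new=(9,3) → add node 8 parent=4 cost=9
9. q=(6,1) nearest=2 d=2 new=(6,1) → add node 9 parent=2 cost=6

Parent of node 2: 1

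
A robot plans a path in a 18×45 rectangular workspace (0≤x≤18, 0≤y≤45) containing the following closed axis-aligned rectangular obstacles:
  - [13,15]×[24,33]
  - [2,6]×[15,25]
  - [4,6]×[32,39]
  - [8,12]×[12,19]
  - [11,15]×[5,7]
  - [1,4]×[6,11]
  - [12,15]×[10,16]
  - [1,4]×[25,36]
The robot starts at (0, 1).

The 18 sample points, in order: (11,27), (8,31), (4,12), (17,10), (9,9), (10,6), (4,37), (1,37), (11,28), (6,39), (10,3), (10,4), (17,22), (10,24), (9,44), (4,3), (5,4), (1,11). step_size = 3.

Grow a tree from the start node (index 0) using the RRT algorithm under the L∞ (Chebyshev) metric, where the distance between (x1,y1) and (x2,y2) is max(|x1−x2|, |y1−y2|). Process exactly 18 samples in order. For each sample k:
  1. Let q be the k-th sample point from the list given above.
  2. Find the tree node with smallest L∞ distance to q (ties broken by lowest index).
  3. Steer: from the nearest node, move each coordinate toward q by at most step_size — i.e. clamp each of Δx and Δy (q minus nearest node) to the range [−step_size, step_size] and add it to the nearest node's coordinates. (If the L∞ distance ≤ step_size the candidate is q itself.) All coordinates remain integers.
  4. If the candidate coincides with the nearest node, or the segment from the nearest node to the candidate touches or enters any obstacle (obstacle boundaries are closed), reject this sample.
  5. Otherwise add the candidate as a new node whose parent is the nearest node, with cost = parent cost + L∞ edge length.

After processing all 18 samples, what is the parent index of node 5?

1. q=(11,27) nearest=0 d=26 new=(3,4) → add node 1 parent=0 cost=3
2. q=(8,31) nearest=1 d=27 new=(6,7) → add node 2 parent=1 cost=6
3. q=(4,12) nearest=2 d=5 new=(4,10) → blocked by [1,4]×[6,11], reject
4. q=(17,10) nearest=2 d=11 new=(9,10) → add node 3 parent=2 cost=9
5. q=(9,9) nearest=3 d=1 new=(9,9) → add node 4 parent=3 cost=10
6. q=(10,6) nearest=4 d=3 new=(10,6) → add node 5 parent=4 cost=13
7. q=(4,37) nearest=3 d=27 new=(6,13) → add node 6 parent=3 cost=12
8. q=(1,37) nearest=6 d=24 new=(3,16) → blocked by [2,6]×[15,25], reject
9. q=(11,28) nearest=6 d=15 new=(9,16) → blocked by [8,12]×[12,19], reject
10. q=(6,39) nearest=6 d=26 new=(6,16) → blocked by [2,6]×[15,25], reject
11. q=(10,3) nearest=5 d=3 new=(10,3) → add node 7 parent=5 cost=16
12. q=(10,4) nearest=7 d=1 new=(10,4) → add node 8 parent=7 cost=17
13. q=(17,22) nearest=6 d=11 new=(9,16) → blocked by [8,12]×[12,19], reject
14. q=(10,24) nearest=6 d=11 new=(9,16) → blocked by [8,12]×[12,19], reject
15. q=(9,44) nearest=6 d=31 new=(9,16) → blocked by [8,12]×[12,19], reject
16. q=(4,3) nearest=1 d=1 new=(4,3) → add node 9 parent=1 cost=4
17. q=(5,4) nearest=9 d=1 new=(5,4) → add node 10 parent=9 cost=5
18. q=(1,11) nearest=2 d=5 new=(3,10) → blocked by [1,4]×[6,11], reject

Parent of node 5: 4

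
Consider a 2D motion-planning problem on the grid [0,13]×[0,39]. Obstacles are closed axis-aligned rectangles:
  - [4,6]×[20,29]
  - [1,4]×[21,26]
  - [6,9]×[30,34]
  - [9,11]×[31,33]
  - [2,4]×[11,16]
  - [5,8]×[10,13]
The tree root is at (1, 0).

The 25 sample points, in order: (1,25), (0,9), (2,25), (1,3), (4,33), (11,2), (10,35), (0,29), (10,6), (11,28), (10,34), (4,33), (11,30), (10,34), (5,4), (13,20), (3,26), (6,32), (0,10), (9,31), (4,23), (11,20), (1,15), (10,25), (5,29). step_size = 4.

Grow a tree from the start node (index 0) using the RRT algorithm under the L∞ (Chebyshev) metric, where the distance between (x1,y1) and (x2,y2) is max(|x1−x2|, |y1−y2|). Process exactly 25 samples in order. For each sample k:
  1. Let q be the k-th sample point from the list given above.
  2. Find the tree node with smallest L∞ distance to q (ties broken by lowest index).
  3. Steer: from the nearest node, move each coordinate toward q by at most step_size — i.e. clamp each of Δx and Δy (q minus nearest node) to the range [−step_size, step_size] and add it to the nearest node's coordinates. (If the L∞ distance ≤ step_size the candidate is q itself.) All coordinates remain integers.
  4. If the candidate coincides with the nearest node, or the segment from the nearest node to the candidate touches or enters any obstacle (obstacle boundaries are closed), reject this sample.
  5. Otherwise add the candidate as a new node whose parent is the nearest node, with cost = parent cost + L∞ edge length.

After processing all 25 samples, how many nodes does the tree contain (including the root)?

Node count: 10

1. q=(1,25) nearest=0 d=25 new=(1,4) → add node 1 parent=0 cost=4
2. q=(0,9) nearest=1 d=5 new=(0,8) → add node 2 parent=1 cost=8
3. q=(2,25) nearest=2 d=17 new=(2,12) → blocked by [2,4]×[11,16], reject
4. q=(1,3) nearest=1 d=1 new=(1,3) → add node 3 parent=1 cost=5
5. q=(4,33) nearest=2 d=25 new=(4,12) → blocked by [2,4]×[11,16], reject
6. q=(11,2) nearest=0 d=10 new=(5,2) → add node 4 parent=0 cost=4
7. q=(10,35) nearest=2 d=27 new=(4,12) → blocked by [2,4]×[11,16], reject
8. q=(0,29) nearest=2 d=21 new=(0,12) → add node 5 parent=2 cost=12
9. q=(10,6) nearest=4 d=5 new=(9,6) → add node 6 parent=4 cost=8
10. q=(11,28) nearest=5 d=16 new=(4,16) → blocked by [2,4]×[11,16], reject
11. q=(10,34) nearest=5 d=22 new=(4,16) → blocked by [2,4]×[11,16], reject
12. q=(4,33) nearest=5 d=21 new=(4,16) → blocked by [2,4]×[11,16], reject
13. q=(11,30) nearest=5 d=18 new=(4,16) → blocked by [2,4]×[11,16], reject
14. q=(10,34) nearest=5 d=22 new=(4,16) → blocked by [2,4]×[11,16], reject
15. q=(5,4) nearest=4 d=2 new=(5,4) → add node 7 parent=4 cost=6
16. q=(13,20) nearest=2 d=13 new=(4,12) → blocked by [2,4]×[11,16], reject
17. q=(3,26) nearest=5 d=14 new=(3,16) → blocked by [2,4]×[11,16], reject
18. q=(6,32) nearest=5 d=20 new=(4,16) → blocked by [2,4]×[11,16], reject
19. q=(0,10) nearest=2 d=2 new=(0,10) → add node 8 parent=2 cost=10
20. q=(9,31) nearest=5 d=19 new=(4,16) → blocked by [2,4]×[11,16], reject
21. q=(4,23) nearest=5 d=11 new=(4,16) → blocked by [2,4]×[11,16], reject
22. q=(11,20) nearest=5 d=11 new=(4,16) → blocked by [2,4]×[11,16], reject
23. q=(1,15) nearest=5 d=3 new=(1,15) → add node 9 parent=5 cost=15
24. q=(10,25) nearest=9 d=10 new=(5,19) → blocked by [2,4]×[11,16], reject
25. q=(5,29) nearest=9 d=14 new=(5,19) → blocked by [2,4]×[11,16], reject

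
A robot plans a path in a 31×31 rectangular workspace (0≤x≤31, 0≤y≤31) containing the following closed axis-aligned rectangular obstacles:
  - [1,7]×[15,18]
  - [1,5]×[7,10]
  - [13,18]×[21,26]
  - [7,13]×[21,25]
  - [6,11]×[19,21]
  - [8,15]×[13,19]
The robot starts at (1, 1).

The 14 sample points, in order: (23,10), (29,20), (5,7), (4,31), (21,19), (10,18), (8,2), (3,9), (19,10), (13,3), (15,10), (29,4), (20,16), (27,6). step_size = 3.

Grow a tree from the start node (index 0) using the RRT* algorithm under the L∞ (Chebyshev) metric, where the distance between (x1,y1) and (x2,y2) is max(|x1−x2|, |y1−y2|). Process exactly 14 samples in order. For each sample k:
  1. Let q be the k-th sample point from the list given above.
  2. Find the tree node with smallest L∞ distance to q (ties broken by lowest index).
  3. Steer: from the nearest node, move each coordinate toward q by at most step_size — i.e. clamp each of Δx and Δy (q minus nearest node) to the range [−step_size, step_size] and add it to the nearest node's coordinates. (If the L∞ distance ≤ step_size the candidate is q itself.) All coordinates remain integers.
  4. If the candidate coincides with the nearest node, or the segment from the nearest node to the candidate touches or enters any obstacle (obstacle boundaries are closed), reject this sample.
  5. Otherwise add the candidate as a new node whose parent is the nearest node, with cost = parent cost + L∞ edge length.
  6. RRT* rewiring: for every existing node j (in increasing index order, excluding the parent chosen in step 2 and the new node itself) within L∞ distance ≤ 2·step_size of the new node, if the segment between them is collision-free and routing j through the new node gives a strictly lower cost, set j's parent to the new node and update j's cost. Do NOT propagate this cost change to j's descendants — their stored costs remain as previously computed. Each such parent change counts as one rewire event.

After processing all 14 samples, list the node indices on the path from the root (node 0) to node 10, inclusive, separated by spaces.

1. q=(23,10) nearest=0 d=22 new=(4,4) → add node 1 parent=0 cost=3
2. q=(29,20) nearest=1 d=25 new=(7,7) → add node 2 parent=1 cost=6
3. q=(5,7) nearest=2 d=2 new=(5,7) → blocked by [1,5]×[7,10], reject
4. q=(4,31) nearest=2 d=24 new=(4,10) → blocked by [1,5]×[7,10], reject
5. q=(21,19) nearest=2 d=14 new=(10,10) → add node 3 parent=2 cost=9
6. q=(10,18) nearest=3 d=8 new=(10,13) → blocked by [8,15]×[13,19], reject
7. q=(8,2) nearest=1 d=4 new=(7,2) → add node 4 parent=1 cost=6
8. q=(3,9) nearest=2 d=4 new=(4,9) → blocked by [1,5]×[7,10], reject
9. q=(19,10) nearest=3 d=9 new=(13,10) → add node 5 parent=3 cost=12
10. q=(13,3) nearest=2 d=6 new=(10,4) → add node 6 parent=2 cost=9
11. q=(15,10) nearest=5 d=2 new=(15,10) → add node 7 parent=5 cost=14
12. q=(29,4) nearest=7 d=14 new=(18,7) → add node 8 parent=7 cost=17
13. q=(20,16) nearest=7 d=6 new=(18,13) → add node 9 parent=7 cost=17
14. q=(27,6) nearest=8 d=9 new=(21,6) → add node 10 parent=8 cost=20

Path: 0 1 2 3 5 7 8 10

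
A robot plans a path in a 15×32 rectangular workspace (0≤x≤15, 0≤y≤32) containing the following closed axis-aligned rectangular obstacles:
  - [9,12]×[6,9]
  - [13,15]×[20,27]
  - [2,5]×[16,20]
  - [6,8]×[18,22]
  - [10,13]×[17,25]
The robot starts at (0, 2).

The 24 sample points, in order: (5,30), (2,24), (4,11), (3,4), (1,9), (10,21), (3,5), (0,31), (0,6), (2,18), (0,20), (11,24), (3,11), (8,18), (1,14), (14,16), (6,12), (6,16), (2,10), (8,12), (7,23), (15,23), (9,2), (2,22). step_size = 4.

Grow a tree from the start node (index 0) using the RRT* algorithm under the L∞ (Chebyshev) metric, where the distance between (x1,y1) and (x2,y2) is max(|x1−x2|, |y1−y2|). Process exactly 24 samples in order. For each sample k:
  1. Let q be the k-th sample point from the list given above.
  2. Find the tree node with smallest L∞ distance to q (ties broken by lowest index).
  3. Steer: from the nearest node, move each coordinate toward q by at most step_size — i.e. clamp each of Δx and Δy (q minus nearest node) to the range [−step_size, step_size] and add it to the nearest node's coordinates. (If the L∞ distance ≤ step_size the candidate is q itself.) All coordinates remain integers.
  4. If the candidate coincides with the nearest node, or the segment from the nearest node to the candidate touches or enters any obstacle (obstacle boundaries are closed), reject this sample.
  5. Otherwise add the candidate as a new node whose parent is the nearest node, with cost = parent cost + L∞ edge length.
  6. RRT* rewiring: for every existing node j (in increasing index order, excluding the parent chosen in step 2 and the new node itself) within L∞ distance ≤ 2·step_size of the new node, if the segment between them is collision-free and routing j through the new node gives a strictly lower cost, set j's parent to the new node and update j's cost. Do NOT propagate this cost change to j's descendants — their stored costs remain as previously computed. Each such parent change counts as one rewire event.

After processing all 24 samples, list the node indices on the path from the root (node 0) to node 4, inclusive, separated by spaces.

1. q=(5,30) nearest=0 d=28 new=(4,6) → add node 1 parent=0 cost=4
2. q=(2,24) nearest=1 d=18 new=(2,10) → add node 2 parent=1 cost=8
3. q=(4,11) nearest=2 d=2 new=(4,11) → add node 3 parent=2 cost=10
4. q=(3,4) nearest=1 d=2 new=(3,4) → add node 4 parent=1 cost=6
5. q=(1,9) nearest=2 d=1 new=(1,9) → add node 5 parent=2 cost=9
6. q=(10,21) nearest=3 d=10 new=(8,15) → add node 6 parent=3 cost=14
7. q=(3,5) nearest=1 d=1 new=(3,5) → add node 7 parent=1 cost=5
8. q=(0,31) nearest=6 d=16 new=(4,19) → blocked by [2,5]×[16,20], reject
9. q=(0,6) nearest=4 d=3 new=(0,6) → add node 8 parent=4 cost=9
10. q=(2,18) nearest=6 d=6 new=(4,18) → blocked by [2,5]×[16,20], reject
11. q=(0,20) nearest=6 d=8 new=(4,19) → blocked by [2,5]×[16,20], reject
12. q=(11,24) nearest=6 d=9 new=(11,19) → blocked by [10,13]×[17,25], reject
13. q=(3,11) nearest=2 d=1 new=(3,11) → add node 9 parent=2 cost=9
14. q=(8,18) nearest=6 d=3 new=(8,18) → blocked by [6,8]×[18,22], reject
15. q=(1,14) nearest=3 d=3 new=(1,14) → add node 10 parent=3 cost=13
16. q=(14,16) nearest=6 d=6 new=(12,16) → add node 11 parent=6 cost=18
17. q=(6,12) nearest=3 d=2 new=(6,12) → add node 12 parent=3 cost=12
18. q=(6,16) nearest=6 d=2 new=(6,16) → add node 13 parent=6 cost=16
19. q=(2,10) nearest=2 d=0 → coincident, reject
20. q=(8,12) nearest=12 d=2 new=(8,12) → add node 14 parent=12 cost=14
21. q=(7,23) nearest=11 d=7 new=(8,20) → blocked by [6,8]×[18,22], reject
22. q=(15,23) nearest=11 d=7 new=(15,20) → blocked by [13,15]×[20,27], reject
23. q=(9,2) nearest=1 d=5 new=(8,2) → add node 15 parent=1 cost=8
24. q=(2,22) nearest=13 d=6 new=(2,20) → blocked by [2,5]×[16,20], reject

Path: 0 1 4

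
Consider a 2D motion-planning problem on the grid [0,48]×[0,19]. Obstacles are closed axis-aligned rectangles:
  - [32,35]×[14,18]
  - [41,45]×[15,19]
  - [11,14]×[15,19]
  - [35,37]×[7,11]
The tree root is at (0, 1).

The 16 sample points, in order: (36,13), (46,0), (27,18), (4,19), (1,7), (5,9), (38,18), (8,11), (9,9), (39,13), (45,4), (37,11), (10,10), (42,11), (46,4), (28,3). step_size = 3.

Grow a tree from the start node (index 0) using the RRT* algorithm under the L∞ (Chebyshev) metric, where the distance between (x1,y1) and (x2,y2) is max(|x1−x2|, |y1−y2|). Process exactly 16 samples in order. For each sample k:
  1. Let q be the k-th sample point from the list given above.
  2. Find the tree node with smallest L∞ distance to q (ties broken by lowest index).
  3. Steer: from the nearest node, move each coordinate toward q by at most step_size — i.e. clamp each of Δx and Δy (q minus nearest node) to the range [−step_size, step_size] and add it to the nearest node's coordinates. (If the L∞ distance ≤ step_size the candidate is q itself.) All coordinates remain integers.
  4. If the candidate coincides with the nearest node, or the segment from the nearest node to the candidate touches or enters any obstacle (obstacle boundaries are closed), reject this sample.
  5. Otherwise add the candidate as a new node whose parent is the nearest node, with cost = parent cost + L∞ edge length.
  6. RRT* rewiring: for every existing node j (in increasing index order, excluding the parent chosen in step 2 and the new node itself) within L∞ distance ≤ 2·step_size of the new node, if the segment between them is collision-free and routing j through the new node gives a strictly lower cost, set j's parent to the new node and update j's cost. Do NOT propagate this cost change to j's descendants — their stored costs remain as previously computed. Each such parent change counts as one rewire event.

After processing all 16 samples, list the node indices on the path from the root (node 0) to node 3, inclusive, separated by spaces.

Path: 0 1 2 3

1. q=(36,13) nearest=0 d=36 new=(3,4) → add node 1 parent=0 cost=3
2. q=(46,0) nearest=1 d=43 new=(6,1) → add node 2 parent=1 cost=6
3. q=(27,18) nearest=2 d=21 new=(9,4) → add node 3 parent=2 cost=9
4. q=(4,19) nearest=1 d=15 new=(4,7) → add node 4 parent=1 cost=6
5. q=(1,7) nearest=1 d=3 new=(1,7) → add node 5 parent=1 cost=6
6. q=(5,9) nearest=4 d=2 new=(5,9) → add node 6 parent=4 cost=8
7. q=(38,18) nearest=3 d=29 new=(12,7) → add node 7 parent=3 cost=12
8. q=(8,11) nearest=6 d=3 new=(8,11) → add node 8 parent=6 cost=11
9. q=(9,9) nearest=8 d=2 new=(9,9) → add node 9 parent=8 cost=13
10. q=(39,13) nearest=7 d=27 new=(15,10) → add node 10 parent=7 cost=15
11. q=(45,4) nearest=10 d=30 new=(18,7) → add node 11 parent=10 cost=18
12. q=(37,11) nearest=11 d=19 new=(21,10) → add node 12 parent=11 cost=21
13. q=(10,10) nearest=9 d=1 new=(10,10) → add node 13 parent=9 cost=14
14. q=(42,11) nearest=12 d=21 new=(24,11) → add node 14 parent=12 cost=24
15. q=(46,4) nearest=14 d=22 new=(27,8) → add node 15 parent=14 cost=27
16. q=(28,3) nearest=15 d=5 new=(28,5) → add node 16 parent=15 cost=30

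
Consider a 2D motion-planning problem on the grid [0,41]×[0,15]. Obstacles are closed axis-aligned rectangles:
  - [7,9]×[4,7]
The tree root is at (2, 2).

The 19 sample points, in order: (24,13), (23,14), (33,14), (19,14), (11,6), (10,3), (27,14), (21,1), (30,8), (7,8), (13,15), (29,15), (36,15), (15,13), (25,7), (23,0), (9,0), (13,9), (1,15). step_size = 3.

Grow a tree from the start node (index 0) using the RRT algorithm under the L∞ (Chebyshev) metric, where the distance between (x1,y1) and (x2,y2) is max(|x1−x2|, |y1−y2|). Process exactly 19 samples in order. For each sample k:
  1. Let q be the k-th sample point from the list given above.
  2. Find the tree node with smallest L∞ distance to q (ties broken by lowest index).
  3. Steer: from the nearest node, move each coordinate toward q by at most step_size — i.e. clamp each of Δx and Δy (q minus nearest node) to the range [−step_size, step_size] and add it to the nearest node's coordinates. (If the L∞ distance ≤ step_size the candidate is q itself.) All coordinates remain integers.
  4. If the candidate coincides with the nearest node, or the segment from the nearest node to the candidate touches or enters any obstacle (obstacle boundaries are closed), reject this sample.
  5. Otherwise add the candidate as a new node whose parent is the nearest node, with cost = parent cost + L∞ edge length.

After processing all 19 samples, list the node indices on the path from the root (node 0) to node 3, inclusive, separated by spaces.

Path: 0 1 2 3

1. q=(24,13) nearest=0 d=22 new=(5,5) → add node 1 parent=0 cost=3
2. q=(23,14) nearest=1 d=18 new=(8,8) → blocked by [7,9]×[4,7], reject
3. q=(33,14) nearest=1 d=28 new=(8,8) → blocked by [7,9]×[4,7], reject
4. q=(19,14) nearest=1 d=14 new=(8,8) → blocked by [7,9]×[4,7], reject
5. q=(11,6) nearest=1 d=6 new=(8,6) → blocked by [7,9]×[4,7], reject
6. q=(10,3) nearest=1 d=5 new=(8,3) → add node 2 parent=1 cost=6
7. q=(27,14) nearest=2 d=19 new=(11,6) → blocked by [7,9]×[4,7], reject
8. q=(21,1) nearest=2 d=13 new=(11,1) → add node 3 parent=2 cost=9
9. q=(30,8) nearest=3 d=19 new=(14,4) → add node 4 parent=3 cost=12
10. q=(7,8) nearest=1 d=3 new=(7,8) → add node 5 parent=1 cost=6
11. q=(13,15) nearest=5 d=7 new=(10,11) → add node 6 parent=5 cost=9
12. q=(29,15) nearest=4 d=15 new=(17,7) → add node 7 parent=4 cost=15
13. q=(36,15) nearest=7 d=19 new=(20,10) → add node 8 parent=7 cost=18
14. q=(15,13) nearest=6 d=5 new=(13,13) → add node 9 parent=6 cost=12
15. q=(25,7) nearest=8 d=5 new=(23,7) → add node 10 parent=8 cost=21
16. q=(23,0) nearest=7 d=7 new=(20,4) → add node 11 parent=7 cost=18
17. q=(9,0) nearest=3 d=2 new=(9,0) → add node 12 parent=3 cost=11
18. q=(13,9) nearest=6 d=3 new=(13,9) → add node 13 parent=6 cost=12
19. q=(1,15) nearest=5 d=7 new=(4,11) → add node 14 parent=5 cost=9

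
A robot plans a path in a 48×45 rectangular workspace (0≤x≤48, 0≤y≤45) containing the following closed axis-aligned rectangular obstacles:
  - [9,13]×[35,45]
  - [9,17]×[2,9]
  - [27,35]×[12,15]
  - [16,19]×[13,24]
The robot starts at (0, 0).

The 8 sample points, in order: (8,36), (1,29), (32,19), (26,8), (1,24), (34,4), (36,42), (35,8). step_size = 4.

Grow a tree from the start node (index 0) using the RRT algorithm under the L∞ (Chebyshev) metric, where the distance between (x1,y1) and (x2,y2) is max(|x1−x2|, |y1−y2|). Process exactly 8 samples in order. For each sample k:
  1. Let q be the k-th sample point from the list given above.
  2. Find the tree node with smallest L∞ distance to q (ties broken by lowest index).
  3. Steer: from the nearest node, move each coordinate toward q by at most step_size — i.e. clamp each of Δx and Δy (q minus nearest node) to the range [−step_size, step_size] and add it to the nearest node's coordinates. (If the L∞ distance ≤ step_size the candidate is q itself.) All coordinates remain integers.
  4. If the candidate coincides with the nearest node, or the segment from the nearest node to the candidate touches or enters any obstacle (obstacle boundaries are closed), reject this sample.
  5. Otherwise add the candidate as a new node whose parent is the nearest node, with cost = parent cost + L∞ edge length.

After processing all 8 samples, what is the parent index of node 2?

1. q=(8,36) nearest=0 d=36 new=(4,4) → add node 1 parent=0 cost=4
2. q=(1,29) nearest=1 d=25 new=(1,8) → add node 2 parent=1 cost=8
3. q=(32,19) nearest=1 d=28 new=(8,8) → add node 3 parent=1 cost=8
4. q=(26,8) nearest=3 d=18 new=(12,8) → blocked by [9,17]×[2,9], reject
5. q=(1,24) nearest=2 d=16 new=(1,12) → add node 4 parent=2 cost=12
6. q=(34,4) nearest=3 d=26 new=(12,4) → blocked by [9,17]×[2,9], reject
7. q=(36,42) nearest=3 d=34 new=(12,12) → blocked by [9,17]×[2,9], reject
8. q=(35,8) nearest=3 d=27 new=(12,8) → blocked by [9,17]×[2,9], reject

Parent of node 2: 1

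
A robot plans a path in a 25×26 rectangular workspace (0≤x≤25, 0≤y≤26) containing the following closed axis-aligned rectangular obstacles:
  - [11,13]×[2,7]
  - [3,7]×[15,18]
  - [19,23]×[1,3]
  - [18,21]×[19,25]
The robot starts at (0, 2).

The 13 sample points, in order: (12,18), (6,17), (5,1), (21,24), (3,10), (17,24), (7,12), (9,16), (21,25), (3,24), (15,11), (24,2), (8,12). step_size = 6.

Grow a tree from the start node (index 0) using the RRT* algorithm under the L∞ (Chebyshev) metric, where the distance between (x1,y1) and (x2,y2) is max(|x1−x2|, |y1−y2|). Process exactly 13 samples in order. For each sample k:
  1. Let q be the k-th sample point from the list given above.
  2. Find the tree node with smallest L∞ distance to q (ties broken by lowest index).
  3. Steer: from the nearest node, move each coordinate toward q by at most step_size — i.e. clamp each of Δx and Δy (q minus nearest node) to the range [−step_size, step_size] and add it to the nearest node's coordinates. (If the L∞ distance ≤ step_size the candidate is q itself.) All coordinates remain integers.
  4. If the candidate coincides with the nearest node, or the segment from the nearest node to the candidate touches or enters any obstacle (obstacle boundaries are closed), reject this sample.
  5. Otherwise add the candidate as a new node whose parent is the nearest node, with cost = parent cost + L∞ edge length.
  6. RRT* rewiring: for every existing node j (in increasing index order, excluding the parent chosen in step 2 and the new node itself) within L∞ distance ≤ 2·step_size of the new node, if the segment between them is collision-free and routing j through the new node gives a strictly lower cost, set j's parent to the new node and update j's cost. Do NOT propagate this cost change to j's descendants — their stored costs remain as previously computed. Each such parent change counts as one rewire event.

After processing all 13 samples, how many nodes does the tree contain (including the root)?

Node count: 11

1. q=(12,18) nearest=0 d=16 new=(6,8) → add node 1 parent=0 cost=6
2. q=(6,17) nearest=1 d=9 new=(6,14) → add node 2 parent=1 cost=12
3. q=(5,1) nearest=0 d=5 new=(5,1) → add node 3 parent=0 cost=5
4. q=(21,24) nearest=2 d=15 new=(12,20) → blocked by [3,7]×[15,18], reject
5. q=(3,10) nearest=1 d=3 new=(3,10) → add node 4 parent=1 cost=9
6. q=(17,24) nearest=2 d=11 new=(12,20) → blocked by [3,7]×[15,18], reject
7. q=(7,12) nearest=2 d=2 new=(7,12) → add node 5 parent=2 cost=14
8. q=(9,16) nearest=2 d=3 new=(9,16) → add node 6 parent=2 cost=15
9. q=(21,25) nearest=6 d=12 new=(15,22) → add node 7 parent=6 cost=21
10. q=(3,24) nearest=6 d=8 new=(3,22) → blocked by [3,7]×[15,18], reject
11. q=(15,11) nearest=6 d=6 new=(15,11) → add node 8 parent=6 cost=21
12. q=(24,2) nearest=8 d=9 new=(21,5) → add node 9 parent=8 cost=27
13. q=(8,12) nearest=5 d=1 new=(8,12) → add node 10 parent=5 cost=15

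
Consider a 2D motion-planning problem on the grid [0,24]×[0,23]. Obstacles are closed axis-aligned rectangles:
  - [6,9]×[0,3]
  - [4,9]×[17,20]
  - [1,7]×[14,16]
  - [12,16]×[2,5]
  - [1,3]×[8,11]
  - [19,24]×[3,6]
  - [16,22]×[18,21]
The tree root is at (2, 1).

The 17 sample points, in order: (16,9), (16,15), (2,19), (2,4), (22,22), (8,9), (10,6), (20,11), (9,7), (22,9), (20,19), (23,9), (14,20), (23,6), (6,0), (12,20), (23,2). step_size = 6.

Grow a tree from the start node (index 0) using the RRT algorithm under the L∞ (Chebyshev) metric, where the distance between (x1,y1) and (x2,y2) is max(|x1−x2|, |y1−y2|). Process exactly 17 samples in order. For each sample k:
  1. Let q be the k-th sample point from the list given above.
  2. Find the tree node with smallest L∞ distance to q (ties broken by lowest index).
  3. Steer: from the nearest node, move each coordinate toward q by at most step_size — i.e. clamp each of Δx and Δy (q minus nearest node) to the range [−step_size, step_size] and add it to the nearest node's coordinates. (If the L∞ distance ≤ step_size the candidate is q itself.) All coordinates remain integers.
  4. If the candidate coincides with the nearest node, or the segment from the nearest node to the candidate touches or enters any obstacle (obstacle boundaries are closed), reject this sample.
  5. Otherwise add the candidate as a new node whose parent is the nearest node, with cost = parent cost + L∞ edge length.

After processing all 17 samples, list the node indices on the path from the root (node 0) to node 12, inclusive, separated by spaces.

Path: 0 1 2 11 12

1. q=(16,9) nearest=0 d=14 new=(8,7) → add node 1 parent=0 cost=6
2. q=(16,15) nearest=1 d=8 new=(14,13) → add node 2 parent=1 cost=12
3. q=(2,19) nearest=1 d=12 new=(2,13) → add node 3 parent=1 cost=12
4. q=(2,4) nearest=0 d=3 new=(2,4) → add node 4 parent=0 cost=3
5. q=(22,22) nearest=2 d=9 new=(20,19) → blocked by [16,22]×[18,21], reject
6. q=(8,9) nearest=1 d=2 new=(8,9) → add node 5 parent=1 cost=8
7. q=(10,6) nearest=1 d=2 new=(10,6) → add node 6 parent=1 cost=8
8. q=(20,11) nearest=2 d=6 new=(20,11) → add node 7 parent=2 cost=18
9. q=(9,7) nearest=1 d=1 new=(9,7) → add node 8 parent=1 cost=7
10. q=(22,9) nearest=7 d=2 new=(22,9) → add node 9 parent=7 cost=20
11. q=(20,19) nearest=2 d=6 new=(20,19) → blocked by [16,22]×[18,21], reject
12. q=(23,9) nearest=9 d=1 new=(23,9) → add node 10 parent=9 cost=21
13. q=(14,20) nearest=2 d=7 new=(14,19) → add node 11 parent=2 cost=18
14. q=(23,6) nearest=9 d=3 new=(23,6) → blocked by [19,24]×[3,6], reject
15. q=(6,0) nearest=0 d=4 new=(6,0) → blocked by [6,9]×[0,3], reject
16. q=(12,20) nearest=11 d=2 new=(12,20) → add node 12 parent=11 cost=20
17. q=(23,2) nearest=9 d=7 new=(23,3) → blocked by [19,24]×[3,6], reject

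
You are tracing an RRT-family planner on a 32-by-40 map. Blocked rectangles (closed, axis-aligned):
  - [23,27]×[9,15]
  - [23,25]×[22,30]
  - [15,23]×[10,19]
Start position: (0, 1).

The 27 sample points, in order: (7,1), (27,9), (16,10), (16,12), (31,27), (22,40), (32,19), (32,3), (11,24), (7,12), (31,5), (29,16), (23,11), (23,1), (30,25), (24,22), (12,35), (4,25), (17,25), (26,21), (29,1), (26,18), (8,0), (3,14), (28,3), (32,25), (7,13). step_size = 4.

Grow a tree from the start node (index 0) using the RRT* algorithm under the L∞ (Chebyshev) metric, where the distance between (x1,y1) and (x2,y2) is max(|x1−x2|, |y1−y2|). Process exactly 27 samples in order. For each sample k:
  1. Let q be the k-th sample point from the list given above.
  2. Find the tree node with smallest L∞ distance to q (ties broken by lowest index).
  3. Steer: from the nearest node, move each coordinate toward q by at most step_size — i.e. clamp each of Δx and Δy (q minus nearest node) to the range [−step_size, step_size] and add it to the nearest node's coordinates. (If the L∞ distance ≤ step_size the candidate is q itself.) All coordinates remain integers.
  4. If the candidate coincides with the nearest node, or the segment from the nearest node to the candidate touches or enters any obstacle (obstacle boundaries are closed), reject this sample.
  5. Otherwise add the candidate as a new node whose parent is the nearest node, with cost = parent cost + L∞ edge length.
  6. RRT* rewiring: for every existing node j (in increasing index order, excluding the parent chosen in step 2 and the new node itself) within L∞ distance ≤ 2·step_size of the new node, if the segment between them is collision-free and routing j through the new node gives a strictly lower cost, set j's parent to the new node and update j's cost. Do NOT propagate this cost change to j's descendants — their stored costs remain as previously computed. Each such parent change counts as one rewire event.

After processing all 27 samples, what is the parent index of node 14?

1. q=(7,1) nearest=0 d=7 new=(4,1) → add node 1 parent=0 cost=4
2. q=(27,9) nearest=1 d=23 new=(8,5) → add node 2 parent=1 cost=8
3. q=(16,10) nearest=2 d=8 new=(12,9) → add node 3 parent=2 cost=12
4. q=(16,12) nearest=3 d=4 new=(16,12) → blocked by [15,23]×[10,19], reject
5. q=(31,27) nearest=3 d=19 new=(16,13) → blocked by [15,23]×[10,19], reject
6. q=(22,40) nearest=3 d=31 new=(16,13) → blocked by [15,23]×[10,19], reject
7. q=(32,19) nearest=3 d=20 new=(16,13) → blocked by [15,23]×[10,19], reject
8. q=(32,3) nearest=3 d=20 new=(16,5) → add node 4 parent=3 cost=16
9. q=(11,24) nearest=3 d=15 new=(11,13) → add node 5 parent=3 cost=16
10. q=(7,12) nearest=5 d=4 new=(7,12) → add node 6 parent=5 cost=20
11. q=(31,5) nearest=4 d=15 new=(20,5) → add node 7 parent=4 cost=20
12. q=(29,16) nearest=7 d=11 new=(24,9) → blocked by [23,27]×[9,15], reject
13. q=(23,11) nearest=7 d=6 new=(23,9) → blocked by [23,27]×[9,15], reject
14. q=(23,1) nearest=7 d=4 new=(23,1) → add node 8 parent=7 cost=24
15. q=(30,25) nearest=3 d=18 new=(16,13) → blocked by [15,23]×[10,19], reject
16. q=(24,22) nearest=3 d=13 new=(16,13) → blocked by [15,23]×[10,19], reject
17. q=(12,35) nearest=5 d=22 new=(12,17) → add node 9 parent=5 cost=20
18. q=(4,25) nearest=9 d=8 new=(8,21) → add node 10 parent=9 cost=24
19. q=(17,25) nearest=9 d=8 new=(16,21) → add node 11 parent=9 cost=24
20. q=(26,21) nearest=11 d=10 new=(20,21) → add node 12 parent=11 cost=28
21. q=(29,1) nearest=8 d=6 new=(27,1) → add node 13 parent=8 cost=28
22. q=(26,18) nearest=12 d=6 new=(24,18) → blocked by [15,23]×[10,19], reject
23. q=(8,0) nearest=1 d=4 new=(8,0) → add node 14 parent=1 cost=8
24. q=(3,14) nearest=6 d=4 new=(3,14) → add node 15 parent=6 cost=24
25. q=(28,3) nearest=13 d=2 new=(28,3) → add node 16 parent=13 cost=30
26. q=(32,25) nearest=12 d=12 new=(24,25) → blocked by [23,25]×[22,30], reject
27. q=(7,13) nearest=6 d=1 new=(7,13) → add node 17 parent=6 cost=21

Parent of node 14: 1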